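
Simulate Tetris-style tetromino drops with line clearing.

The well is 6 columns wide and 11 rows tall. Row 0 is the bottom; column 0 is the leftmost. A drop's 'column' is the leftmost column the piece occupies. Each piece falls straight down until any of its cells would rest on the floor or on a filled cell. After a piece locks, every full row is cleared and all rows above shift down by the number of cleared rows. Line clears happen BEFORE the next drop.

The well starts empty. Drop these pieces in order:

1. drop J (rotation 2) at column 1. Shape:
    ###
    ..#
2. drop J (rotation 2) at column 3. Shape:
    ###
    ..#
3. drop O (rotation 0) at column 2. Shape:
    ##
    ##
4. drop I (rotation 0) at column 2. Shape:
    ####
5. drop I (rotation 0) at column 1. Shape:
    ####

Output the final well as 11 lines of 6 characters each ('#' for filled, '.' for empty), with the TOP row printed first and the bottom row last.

Answer: ......
......
......
......
.####.
..####
..##..
..##..
...###
.###.#
...#..

Derivation:
Drop 1: J rot2 at col 1 lands with bottom-row=0; cleared 0 line(s) (total 0); column heights now [0 2 2 2 0 0], max=2
Drop 2: J rot2 at col 3 lands with bottom-row=1; cleared 0 line(s) (total 0); column heights now [0 2 2 3 3 3], max=3
Drop 3: O rot0 at col 2 lands with bottom-row=3; cleared 0 line(s) (total 0); column heights now [0 2 5 5 3 3], max=5
Drop 4: I rot0 at col 2 lands with bottom-row=5; cleared 0 line(s) (total 0); column heights now [0 2 6 6 6 6], max=6
Drop 5: I rot0 at col 1 lands with bottom-row=6; cleared 0 line(s) (total 0); column heights now [0 7 7 7 7 6], max=7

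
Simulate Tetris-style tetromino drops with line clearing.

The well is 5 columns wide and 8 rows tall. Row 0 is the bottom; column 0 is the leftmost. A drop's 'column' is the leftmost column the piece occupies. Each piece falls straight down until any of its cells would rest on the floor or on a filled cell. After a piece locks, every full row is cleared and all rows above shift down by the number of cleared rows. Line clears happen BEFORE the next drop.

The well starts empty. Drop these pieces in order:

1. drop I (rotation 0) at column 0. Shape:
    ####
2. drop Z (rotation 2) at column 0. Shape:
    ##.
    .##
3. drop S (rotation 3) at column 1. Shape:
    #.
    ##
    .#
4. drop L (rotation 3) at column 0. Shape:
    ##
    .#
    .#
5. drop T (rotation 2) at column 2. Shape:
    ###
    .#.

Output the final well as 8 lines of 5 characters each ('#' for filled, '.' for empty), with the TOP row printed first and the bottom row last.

Answer: ##...
.#...
.#...
.####
.###.
###..
.##..
####.

Derivation:
Drop 1: I rot0 at col 0 lands with bottom-row=0; cleared 0 line(s) (total 0); column heights now [1 1 1 1 0], max=1
Drop 2: Z rot2 at col 0 lands with bottom-row=1; cleared 0 line(s) (total 0); column heights now [3 3 2 1 0], max=3
Drop 3: S rot3 at col 1 lands with bottom-row=2; cleared 0 line(s) (total 0); column heights now [3 5 4 1 0], max=5
Drop 4: L rot3 at col 0 lands with bottom-row=5; cleared 0 line(s) (total 0); column heights now [8 8 4 1 0], max=8
Drop 5: T rot2 at col 2 lands with bottom-row=3; cleared 0 line(s) (total 0); column heights now [8 8 5 5 5], max=8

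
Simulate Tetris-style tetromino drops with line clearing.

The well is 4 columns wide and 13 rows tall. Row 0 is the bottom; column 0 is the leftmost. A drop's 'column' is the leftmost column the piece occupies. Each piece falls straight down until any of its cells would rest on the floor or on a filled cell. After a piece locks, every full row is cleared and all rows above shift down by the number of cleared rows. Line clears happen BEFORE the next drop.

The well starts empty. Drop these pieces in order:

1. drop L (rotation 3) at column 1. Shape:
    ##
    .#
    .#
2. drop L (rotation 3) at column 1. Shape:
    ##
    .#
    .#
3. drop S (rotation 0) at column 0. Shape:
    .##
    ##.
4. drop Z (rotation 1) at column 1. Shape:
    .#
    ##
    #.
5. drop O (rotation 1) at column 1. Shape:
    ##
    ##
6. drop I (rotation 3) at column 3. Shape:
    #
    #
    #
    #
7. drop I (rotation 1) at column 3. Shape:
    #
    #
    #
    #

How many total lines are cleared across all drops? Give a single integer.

Answer: 0

Derivation:
Drop 1: L rot3 at col 1 lands with bottom-row=0; cleared 0 line(s) (total 0); column heights now [0 3 3 0], max=3
Drop 2: L rot3 at col 1 lands with bottom-row=3; cleared 0 line(s) (total 0); column heights now [0 6 6 0], max=6
Drop 3: S rot0 at col 0 lands with bottom-row=6; cleared 0 line(s) (total 0); column heights now [7 8 8 0], max=8
Drop 4: Z rot1 at col 1 lands with bottom-row=8; cleared 0 line(s) (total 0); column heights now [7 10 11 0], max=11
Drop 5: O rot1 at col 1 lands with bottom-row=11; cleared 0 line(s) (total 0); column heights now [7 13 13 0], max=13
Drop 6: I rot3 at col 3 lands with bottom-row=0; cleared 0 line(s) (total 0); column heights now [7 13 13 4], max=13
Drop 7: I rot1 at col 3 lands with bottom-row=4; cleared 0 line(s) (total 0); column heights now [7 13 13 8], max=13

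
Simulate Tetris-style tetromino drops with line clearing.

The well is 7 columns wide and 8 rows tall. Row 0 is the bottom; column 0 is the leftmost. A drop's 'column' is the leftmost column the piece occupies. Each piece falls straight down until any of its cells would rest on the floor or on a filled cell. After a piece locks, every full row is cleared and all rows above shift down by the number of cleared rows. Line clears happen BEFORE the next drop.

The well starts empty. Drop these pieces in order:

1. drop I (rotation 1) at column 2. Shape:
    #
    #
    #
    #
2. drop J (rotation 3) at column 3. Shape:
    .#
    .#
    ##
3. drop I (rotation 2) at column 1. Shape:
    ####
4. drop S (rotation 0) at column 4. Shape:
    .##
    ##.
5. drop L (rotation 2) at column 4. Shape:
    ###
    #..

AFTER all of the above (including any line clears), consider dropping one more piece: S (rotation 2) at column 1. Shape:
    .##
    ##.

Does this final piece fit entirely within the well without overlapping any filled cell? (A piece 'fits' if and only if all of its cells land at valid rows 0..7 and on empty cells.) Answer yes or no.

Answer: yes

Derivation:
Drop 1: I rot1 at col 2 lands with bottom-row=0; cleared 0 line(s) (total 0); column heights now [0 0 4 0 0 0 0], max=4
Drop 2: J rot3 at col 3 lands with bottom-row=0; cleared 0 line(s) (total 0); column heights now [0 0 4 1 3 0 0], max=4
Drop 3: I rot2 at col 1 lands with bottom-row=4; cleared 0 line(s) (total 0); column heights now [0 5 5 5 5 0 0], max=5
Drop 4: S rot0 at col 4 lands with bottom-row=5; cleared 0 line(s) (total 0); column heights now [0 5 5 5 6 7 7], max=7
Drop 5: L rot2 at col 4 lands with bottom-row=6; cleared 0 line(s) (total 0); column heights now [0 5 5 5 8 8 8], max=8
Test piece S rot2 at col 1 (width 3): heights before test = [0 5 5 5 8 8 8]; fits = True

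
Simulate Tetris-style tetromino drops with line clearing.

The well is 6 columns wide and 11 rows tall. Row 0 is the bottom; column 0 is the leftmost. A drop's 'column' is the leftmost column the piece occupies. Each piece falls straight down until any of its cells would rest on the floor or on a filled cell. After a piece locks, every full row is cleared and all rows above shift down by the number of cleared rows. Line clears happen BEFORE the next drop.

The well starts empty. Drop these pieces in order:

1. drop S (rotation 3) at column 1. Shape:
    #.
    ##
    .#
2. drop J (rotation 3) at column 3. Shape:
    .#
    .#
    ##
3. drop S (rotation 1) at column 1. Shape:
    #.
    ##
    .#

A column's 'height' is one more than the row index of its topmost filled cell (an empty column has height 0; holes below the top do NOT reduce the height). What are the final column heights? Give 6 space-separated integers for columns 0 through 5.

Answer: 0 5 4 1 3 0

Derivation:
Drop 1: S rot3 at col 1 lands with bottom-row=0; cleared 0 line(s) (total 0); column heights now [0 3 2 0 0 0], max=3
Drop 2: J rot3 at col 3 lands with bottom-row=0; cleared 0 line(s) (total 0); column heights now [0 3 2 1 3 0], max=3
Drop 3: S rot1 at col 1 lands with bottom-row=2; cleared 0 line(s) (total 0); column heights now [0 5 4 1 3 0], max=5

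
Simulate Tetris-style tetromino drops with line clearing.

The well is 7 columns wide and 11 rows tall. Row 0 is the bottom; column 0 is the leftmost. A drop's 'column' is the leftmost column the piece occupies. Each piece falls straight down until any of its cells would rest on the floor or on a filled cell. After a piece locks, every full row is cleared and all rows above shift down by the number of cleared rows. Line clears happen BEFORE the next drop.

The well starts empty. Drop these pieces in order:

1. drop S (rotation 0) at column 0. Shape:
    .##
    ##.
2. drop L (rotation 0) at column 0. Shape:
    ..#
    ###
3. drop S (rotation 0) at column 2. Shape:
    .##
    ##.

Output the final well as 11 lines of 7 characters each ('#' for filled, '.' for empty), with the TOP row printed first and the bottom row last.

Answer: .......
.......
.......
.......
.......
...##..
..##...
..#....
###....
.##....
##.....

Derivation:
Drop 1: S rot0 at col 0 lands with bottom-row=0; cleared 0 line(s) (total 0); column heights now [1 2 2 0 0 0 0], max=2
Drop 2: L rot0 at col 0 lands with bottom-row=2; cleared 0 line(s) (total 0); column heights now [3 3 4 0 0 0 0], max=4
Drop 3: S rot0 at col 2 lands with bottom-row=4; cleared 0 line(s) (total 0); column heights now [3 3 5 6 6 0 0], max=6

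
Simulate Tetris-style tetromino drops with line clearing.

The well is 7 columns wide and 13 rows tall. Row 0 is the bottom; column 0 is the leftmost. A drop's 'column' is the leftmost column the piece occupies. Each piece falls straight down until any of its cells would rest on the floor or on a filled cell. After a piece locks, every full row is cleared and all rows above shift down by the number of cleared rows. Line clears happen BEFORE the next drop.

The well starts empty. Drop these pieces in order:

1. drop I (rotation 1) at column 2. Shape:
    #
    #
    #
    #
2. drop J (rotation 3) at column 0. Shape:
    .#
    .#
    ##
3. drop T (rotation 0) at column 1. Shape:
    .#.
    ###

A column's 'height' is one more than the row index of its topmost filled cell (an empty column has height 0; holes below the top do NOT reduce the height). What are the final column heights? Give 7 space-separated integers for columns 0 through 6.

Answer: 1 5 6 5 0 0 0

Derivation:
Drop 1: I rot1 at col 2 lands with bottom-row=0; cleared 0 line(s) (total 0); column heights now [0 0 4 0 0 0 0], max=4
Drop 2: J rot3 at col 0 lands with bottom-row=0; cleared 0 line(s) (total 0); column heights now [1 3 4 0 0 0 0], max=4
Drop 3: T rot0 at col 1 lands with bottom-row=4; cleared 0 line(s) (total 0); column heights now [1 5 6 5 0 0 0], max=6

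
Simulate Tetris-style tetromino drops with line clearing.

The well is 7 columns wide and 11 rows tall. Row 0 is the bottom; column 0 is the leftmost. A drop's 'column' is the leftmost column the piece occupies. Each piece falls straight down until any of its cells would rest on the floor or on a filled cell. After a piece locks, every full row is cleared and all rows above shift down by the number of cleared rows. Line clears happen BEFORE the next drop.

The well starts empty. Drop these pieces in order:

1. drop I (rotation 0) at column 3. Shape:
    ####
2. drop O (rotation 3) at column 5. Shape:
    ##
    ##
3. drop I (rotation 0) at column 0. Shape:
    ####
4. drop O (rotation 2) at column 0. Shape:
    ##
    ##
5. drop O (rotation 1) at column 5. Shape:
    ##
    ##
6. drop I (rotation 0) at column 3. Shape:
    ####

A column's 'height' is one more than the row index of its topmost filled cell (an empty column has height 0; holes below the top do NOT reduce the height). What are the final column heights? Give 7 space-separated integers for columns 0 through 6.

Answer: 4 4 2 6 6 6 6

Derivation:
Drop 1: I rot0 at col 3 lands with bottom-row=0; cleared 0 line(s) (total 0); column heights now [0 0 0 1 1 1 1], max=1
Drop 2: O rot3 at col 5 lands with bottom-row=1; cleared 0 line(s) (total 0); column heights now [0 0 0 1 1 3 3], max=3
Drop 3: I rot0 at col 0 lands with bottom-row=1; cleared 0 line(s) (total 0); column heights now [2 2 2 2 1 3 3], max=3
Drop 4: O rot2 at col 0 lands with bottom-row=2; cleared 0 line(s) (total 0); column heights now [4 4 2 2 1 3 3], max=4
Drop 5: O rot1 at col 5 lands with bottom-row=3; cleared 0 line(s) (total 0); column heights now [4 4 2 2 1 5 5], max=5
Drop 6: I rot0 at col 3 lands with bottom-row=5; cleared 0 line(s) (total 0); column heights now [4 4 2 6 6 6 6], max=6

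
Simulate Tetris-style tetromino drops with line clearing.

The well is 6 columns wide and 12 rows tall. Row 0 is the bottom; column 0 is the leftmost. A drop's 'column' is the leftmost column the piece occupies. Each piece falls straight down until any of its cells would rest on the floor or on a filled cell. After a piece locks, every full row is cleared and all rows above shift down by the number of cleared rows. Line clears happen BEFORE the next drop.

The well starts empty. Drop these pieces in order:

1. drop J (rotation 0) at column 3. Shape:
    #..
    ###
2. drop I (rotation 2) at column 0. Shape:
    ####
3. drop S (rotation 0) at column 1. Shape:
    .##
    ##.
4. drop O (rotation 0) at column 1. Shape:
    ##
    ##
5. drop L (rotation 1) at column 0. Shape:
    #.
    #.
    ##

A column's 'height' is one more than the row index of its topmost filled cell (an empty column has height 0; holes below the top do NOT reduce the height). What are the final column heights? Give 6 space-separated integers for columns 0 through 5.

Drop 1: J rot0 at col 3 lands with bottom-row=0; cleared 0 line(s) (total 0); column heights now [0 0 0 2 1 1], max=2
Drop 2: I rot2 at col 0 lands with bottom-row=2; cleared 0 line(s) (total 0); column heights now [3 3 3 3 1 1], max=3
Drop 3: S rot0 at col 1 lands with bottom-row=3; cleared 0 line(s) (total 0); column heights now [3 4 5 5 1 1], max=5
Drop 4: O rot0 at col 1 lands with bottom-row=5; cleared 0 line(s) (total 0); column heights now [3 7 7 5 1 1], max=7
Drop 5: L rot1 at col 0 lands with bottom-row=7; cleared 0 line(s) (total 0); column heights now [10 8 7 5 1 1], max=10

Answer: 10 8 7 5 1 1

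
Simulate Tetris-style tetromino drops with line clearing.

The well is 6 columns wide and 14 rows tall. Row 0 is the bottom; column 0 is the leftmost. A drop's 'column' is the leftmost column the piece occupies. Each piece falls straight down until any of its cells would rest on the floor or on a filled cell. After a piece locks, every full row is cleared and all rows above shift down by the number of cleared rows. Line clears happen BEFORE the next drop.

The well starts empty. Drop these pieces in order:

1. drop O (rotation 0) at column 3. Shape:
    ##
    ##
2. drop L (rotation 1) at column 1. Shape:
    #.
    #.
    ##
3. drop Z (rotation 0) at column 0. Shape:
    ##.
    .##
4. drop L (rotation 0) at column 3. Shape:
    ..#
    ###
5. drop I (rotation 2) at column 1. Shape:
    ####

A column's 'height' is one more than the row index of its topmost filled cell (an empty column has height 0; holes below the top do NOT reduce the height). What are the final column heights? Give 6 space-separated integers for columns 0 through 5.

Answer: 5 6 6 6 6 4

Derivation:
Drop 1: O rot0 at col 3 lands with bottom-row=0; cleared 0 line(s) (total 0); column heights now [0 0 0 2 2 0], max=2
Drop 2: L rot1 at col 1 lands with bottom-row=0; cleared 0 line(s) (total 0); column heights now [0 3 1 2 2 0], max=3
Drop 3: Z rot0 at col 0 lands with bottom-row=3; cleared 0 line(s) (total 0); column heights now [5 5 4 2 2 0], max=5
Drop 4: L rot0 at col 3 lands with bottom-row=2; cleared 0 line(s) (total 0); column heights now [5 5 4 3 3 4], max=5
Drop 5: I rot2 at col 1 lands with bottom-row=5; cleared 0 line(s) (total 0); column heights now [5 6 6 6 6 4], max=6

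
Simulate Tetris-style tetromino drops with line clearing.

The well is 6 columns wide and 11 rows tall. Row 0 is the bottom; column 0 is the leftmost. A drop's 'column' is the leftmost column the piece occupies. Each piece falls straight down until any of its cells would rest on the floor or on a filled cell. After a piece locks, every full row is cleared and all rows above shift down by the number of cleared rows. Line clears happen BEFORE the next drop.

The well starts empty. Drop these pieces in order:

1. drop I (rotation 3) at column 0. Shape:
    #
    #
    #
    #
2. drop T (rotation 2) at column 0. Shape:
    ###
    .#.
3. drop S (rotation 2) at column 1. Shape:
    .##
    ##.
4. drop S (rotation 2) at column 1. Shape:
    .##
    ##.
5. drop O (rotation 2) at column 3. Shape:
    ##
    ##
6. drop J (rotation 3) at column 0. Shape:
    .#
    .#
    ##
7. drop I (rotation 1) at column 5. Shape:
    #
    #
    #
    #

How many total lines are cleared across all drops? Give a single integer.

Answer: 0

Derivation:
Drop 1: I rot3 at col 0 lands with bottom-row=0; cleared 0 line(s) (total 0); column heights now [4 0 0 0 0 0], max=4
Drop 2: T rot2 at col 0 lands with bottom-row=3; cleared 0 line(s) (total 0); column heights now [5 5 5 0 0 0], max=5
Drop 3: S rot2 at col 1 lands with bottom-row=5; cleared 0 line(s) (total 0); column heights now [5 6 7 7 0 0], max=7
Drop 4: S rot2 at col 1 lands with bottom-row=7; cleared 0 line(s) (total 0); column heights now [5 8 9 9 0 0], max=9
Drop 5: O rot2 at col 3 lands with bottom-row=9; cleared 0 line(s) (total 0); column heights now [5 8 9 11 11 0], max=11
Drop 6: J rot3 at col 0 lands with bottom-row=8; cleared 0 line(s) (total 0); column heights now [9 11 9 11 11 0], max=11
Drop 7: I rot1 at col 5 lands with bottom-row=0; cleared 0 line(s) (total 0); column heights now [9 11 9 11 11 4], max=11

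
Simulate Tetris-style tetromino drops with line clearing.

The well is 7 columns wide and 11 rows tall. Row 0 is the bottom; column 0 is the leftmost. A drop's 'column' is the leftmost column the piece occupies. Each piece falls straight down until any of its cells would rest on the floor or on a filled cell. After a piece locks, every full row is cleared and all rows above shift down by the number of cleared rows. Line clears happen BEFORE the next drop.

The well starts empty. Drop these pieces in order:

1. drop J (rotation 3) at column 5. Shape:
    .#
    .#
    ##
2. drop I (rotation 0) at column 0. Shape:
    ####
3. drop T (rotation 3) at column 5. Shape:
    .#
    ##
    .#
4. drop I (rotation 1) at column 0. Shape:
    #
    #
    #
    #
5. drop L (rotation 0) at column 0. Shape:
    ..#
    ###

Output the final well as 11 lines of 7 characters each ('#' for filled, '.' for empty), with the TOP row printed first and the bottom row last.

Drop 1: J rot3 at col 5 lands with bottom-row=0; cleared 0 line(s) (total 0); column heights now [0 0 0 0 0 1 3], max=3
Drop 2: I rot0 at col 0 lands with bottom-row=0; cleared 0 line(s) (total 0); column heights now [1 1 1 1 0 1 3], max=3
Drop 3: T rot3 at col 5 lands with bottom-row=3; cleared 0 line(s) (total 0); column heights now [1 1 1 1 0 5 6], max=6
Drop 4: I rot1 at col 0 lands with bottom-row=1; cleared 0 line(s) (total 0); column heights now [5 1 1 1 0 5 6], max=6
Drop 5: L rot0 at col 0 lands with bottom-row=5; cleared 0 line(s) (total 0); column heights now [6 6 7 1 0 5 6], max=7

Answer: .......
.......
.......
.......
..#....
###...#
#....##
#.....#
#.....#
#.....#
####.##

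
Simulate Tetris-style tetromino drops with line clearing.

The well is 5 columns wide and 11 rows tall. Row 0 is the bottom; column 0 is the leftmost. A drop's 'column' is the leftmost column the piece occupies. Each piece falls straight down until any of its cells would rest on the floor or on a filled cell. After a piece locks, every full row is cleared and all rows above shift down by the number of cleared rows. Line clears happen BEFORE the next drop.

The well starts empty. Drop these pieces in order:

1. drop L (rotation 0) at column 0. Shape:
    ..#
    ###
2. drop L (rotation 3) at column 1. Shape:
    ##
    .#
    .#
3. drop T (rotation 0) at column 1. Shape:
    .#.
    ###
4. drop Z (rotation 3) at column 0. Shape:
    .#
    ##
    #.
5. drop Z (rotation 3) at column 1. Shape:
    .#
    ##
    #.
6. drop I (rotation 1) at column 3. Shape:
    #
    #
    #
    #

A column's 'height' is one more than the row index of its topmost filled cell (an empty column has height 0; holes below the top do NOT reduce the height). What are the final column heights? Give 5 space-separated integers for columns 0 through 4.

Answer: 7 10 11 10 0

Derivation:
Drop 1: L rot0 at col 0 lands with bottom-row=0; cleared 0 line(s) (total 0); column heights now [1 1 2 0 0], max=2
Drop 2: L rot3 at col 1 lands with bottom-row=2; cleared 0 line(s) (total 0); column heights now [1 5 5 0 0], max=5
Drop 3: T rot0 at col 1 lands with bottom-row=5; cleared 0 line(s) (total 0); column heights now [1 6 7 6 0], max=7
Drop 4: Z rot3 at col 0 lands with bottom-row=5; cleared 0 line(s) (total 0); column heights now [7 8 7 6 0], max=8
Drop 5: Z rot3 at col 1 lands with bottom-row=8; cleared 0 line(s) (total 0); column heights now [7 10 11 6 0], max=11
Drop 6: I rot1 at col 3 lands with bottom-row=6; cleared 0 line(s) (total 0); column heights now [7 10 11 10 0], max=11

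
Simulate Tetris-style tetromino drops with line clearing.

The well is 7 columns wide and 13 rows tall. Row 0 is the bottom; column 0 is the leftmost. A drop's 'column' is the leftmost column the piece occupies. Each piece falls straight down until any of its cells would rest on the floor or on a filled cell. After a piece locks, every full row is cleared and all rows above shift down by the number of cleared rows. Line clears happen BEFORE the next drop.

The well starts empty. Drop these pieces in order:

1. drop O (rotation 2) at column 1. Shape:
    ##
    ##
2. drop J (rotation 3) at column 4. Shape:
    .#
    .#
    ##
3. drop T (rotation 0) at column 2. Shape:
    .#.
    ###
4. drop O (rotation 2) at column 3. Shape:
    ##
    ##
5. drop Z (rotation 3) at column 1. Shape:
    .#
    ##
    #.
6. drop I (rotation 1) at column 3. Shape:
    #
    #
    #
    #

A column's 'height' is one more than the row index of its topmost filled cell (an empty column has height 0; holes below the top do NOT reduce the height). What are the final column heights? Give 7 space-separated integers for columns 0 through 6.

Drop 1: O rot2 at col 1 lands with bottom-row=0; cleared 0 line(s) (total 0); column heights now [0 2 2 0 0 0 0], max=2
Drop 2: J rot3 at col 4 lands with bottom-row=0; cleared 0 line(s) (total 0); column heights now [0 2 2 0 1 3 0], max=3
Drop 3: T rot0 at col 2 lands with bottom-row=2; cleared 0 line(s) (total 0); column heights now [0 2 3 4 3 3 0], max=4
Drop 4: O rot2 at col 3 lands with bottom-row=4; cleared 0 line(s) (total 0); column heights now [0 2 3 6 6 3 0], max=6
Drop 5: Z rot3 at col 1 lands with bottom-row=2; cleared 0 line(s) (total 0); column heights now [0 4 5 6 6 3 0], max=6
Drop 6: I rot1 at col 3 lands with bottom-row=6; cleared 0 line(s) (total 0); column heights now [0 4 5 10 6 3 0], max=10

Answer: 0 4 5 10 6 3 0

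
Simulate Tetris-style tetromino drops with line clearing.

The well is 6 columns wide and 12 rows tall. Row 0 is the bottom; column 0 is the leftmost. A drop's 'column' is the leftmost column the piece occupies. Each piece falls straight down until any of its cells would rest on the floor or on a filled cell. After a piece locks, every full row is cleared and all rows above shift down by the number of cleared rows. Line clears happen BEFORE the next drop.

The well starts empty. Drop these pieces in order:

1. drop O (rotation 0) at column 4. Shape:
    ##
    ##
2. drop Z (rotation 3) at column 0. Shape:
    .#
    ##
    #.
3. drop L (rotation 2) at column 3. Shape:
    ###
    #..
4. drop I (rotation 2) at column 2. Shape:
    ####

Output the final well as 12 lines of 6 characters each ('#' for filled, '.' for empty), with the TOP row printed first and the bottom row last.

Answer: ......
......
......
......
......
......
......
......
..####
.#.###
##.###
#...##

Derivation:
Drop 1: O rot0 at col 4 lands with bottom-row=0; cleared 0 line(s) (total 0); column heights now [0 0 0 0 2 2], max=2
Drop 2: Z rot3 at col 0 lands with bottom-row=0; cleared 0 line(s) (total 0); column heights now [2 3 0 0 2 2], max=3
Drop 3: L rot2 at col 3 lands with bottom-row=1; cleared 0 line(s) (total 0); column heights now [2 3 0 3 3 3], max=3
Drop 4: I rot2 at col 2 lands with bottom-row=3; cleared 0 line(s) (total 0); column heights now [2 3 4 4 4 4], max=4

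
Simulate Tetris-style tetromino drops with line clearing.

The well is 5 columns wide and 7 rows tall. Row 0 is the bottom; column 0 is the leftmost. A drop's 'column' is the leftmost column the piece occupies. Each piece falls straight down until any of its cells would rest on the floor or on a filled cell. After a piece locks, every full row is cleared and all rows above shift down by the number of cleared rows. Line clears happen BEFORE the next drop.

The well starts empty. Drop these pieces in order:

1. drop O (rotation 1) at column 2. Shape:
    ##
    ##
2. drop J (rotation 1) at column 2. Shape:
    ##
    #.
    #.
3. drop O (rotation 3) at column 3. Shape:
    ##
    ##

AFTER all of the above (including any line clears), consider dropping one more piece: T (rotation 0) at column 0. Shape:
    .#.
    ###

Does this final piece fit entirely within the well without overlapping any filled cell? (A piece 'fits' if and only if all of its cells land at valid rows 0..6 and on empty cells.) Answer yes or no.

Drop 1: O rot1 at col 2 lands with bottom-row=0; cleared 0 line(s) (total 0); column heights now [0 0 2 2 0], max=2
Drop 2: J rot1 at col 2 lands with bottom-row=2; cleared 0 line(s) (total 0); column heights now [0 0 5 5 0], max=5
Drop 3: O rot3 at col 3 lands with bottom-row=5; cleared 0 line(s) (total 0); column heights now [0 0 5 7 7], max=7
Test piece T rot0 at col 0 (width 3): heights before test = [0 0 5 7 7]; fits = True

Answer: yes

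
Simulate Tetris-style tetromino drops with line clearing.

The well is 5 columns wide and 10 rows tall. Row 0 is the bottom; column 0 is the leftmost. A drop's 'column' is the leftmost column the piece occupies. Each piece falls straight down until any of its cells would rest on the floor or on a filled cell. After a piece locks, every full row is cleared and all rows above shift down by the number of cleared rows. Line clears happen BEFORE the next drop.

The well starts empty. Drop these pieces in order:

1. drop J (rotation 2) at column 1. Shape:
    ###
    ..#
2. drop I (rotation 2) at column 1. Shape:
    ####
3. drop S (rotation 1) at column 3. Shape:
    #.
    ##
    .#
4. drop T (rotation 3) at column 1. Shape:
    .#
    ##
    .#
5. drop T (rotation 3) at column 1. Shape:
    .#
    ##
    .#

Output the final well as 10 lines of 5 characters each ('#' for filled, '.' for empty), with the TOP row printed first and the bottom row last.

Answer: .....
..#..
.##..
..#..
..##.
.####
..#.#
.####
.###.
...#.

Derivation:
Drop 1: J rot2 at col 1 lands with bottom-row=0; cleared 0 line(s) (total 0); column heights now [0 2 2 2 0], max=2
Drop 2: I rot2 at col 1 lands with bottom-row=2; cleared 0 line(s) (total 0); column heights now [0 3 3 3 3], max=3
Drop 3: S rot1 at col 3 lands with bottom-row=3; cleared 0 line(s) (total 0); column heights now [0 3 3 6 5], max=6
Drop 4: T rot3 at col 1 lands with bottom-row=3; cleared 0 line(s) (total 0); column heights now [0 5 6 6 5], max=6
Drop 5: T rot3 at col 1 lands with bottom-row=6; cleared 0 line(s) (total 0); column heights now [0 8 9 6 5], max=9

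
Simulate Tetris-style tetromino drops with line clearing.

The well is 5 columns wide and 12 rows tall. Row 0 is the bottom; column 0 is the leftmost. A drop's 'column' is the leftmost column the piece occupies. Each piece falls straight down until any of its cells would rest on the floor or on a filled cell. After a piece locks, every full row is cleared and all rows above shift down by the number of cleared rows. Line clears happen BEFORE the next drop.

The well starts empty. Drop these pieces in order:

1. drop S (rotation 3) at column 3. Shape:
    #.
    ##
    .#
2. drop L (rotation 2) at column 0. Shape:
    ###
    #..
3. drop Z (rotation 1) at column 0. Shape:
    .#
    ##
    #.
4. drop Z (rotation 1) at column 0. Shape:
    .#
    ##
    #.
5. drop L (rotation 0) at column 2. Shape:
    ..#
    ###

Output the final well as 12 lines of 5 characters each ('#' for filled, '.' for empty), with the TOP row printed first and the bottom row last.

Answer: .....
.....
.....
.....
.....
.....
.....
.#...
##...
##..#
#..#.
#...#

Derivation:
Drop 1: S rot3 at col 3 lands with bottom-row=0; cleared 0 line(s) (total 0); column heights now [0 0 0 3 2], max=3
Drop 2: L rot2 at col 0 lands with bottom-row=0; cleared 1 line(s) (total 1); column heights now [1 0 0 2 1], max=2
Drop 3: Z rot1 at col 0 lands with bottom-row=1; cleared 0 line(s) (total 1); column heights now [3 4 0 2 1], max=4
Drop 4: Z rot1 at col 0 lands with bottom-row=3; cleared 0 line(s) (total 1); column heights now [5 6 0 2 1], max=6
Drop 5: L rot0 at col 2 lands with bottom-row=2; cleared 1 line(s) (total 2); column heights now [4 5 0 2 3], max=5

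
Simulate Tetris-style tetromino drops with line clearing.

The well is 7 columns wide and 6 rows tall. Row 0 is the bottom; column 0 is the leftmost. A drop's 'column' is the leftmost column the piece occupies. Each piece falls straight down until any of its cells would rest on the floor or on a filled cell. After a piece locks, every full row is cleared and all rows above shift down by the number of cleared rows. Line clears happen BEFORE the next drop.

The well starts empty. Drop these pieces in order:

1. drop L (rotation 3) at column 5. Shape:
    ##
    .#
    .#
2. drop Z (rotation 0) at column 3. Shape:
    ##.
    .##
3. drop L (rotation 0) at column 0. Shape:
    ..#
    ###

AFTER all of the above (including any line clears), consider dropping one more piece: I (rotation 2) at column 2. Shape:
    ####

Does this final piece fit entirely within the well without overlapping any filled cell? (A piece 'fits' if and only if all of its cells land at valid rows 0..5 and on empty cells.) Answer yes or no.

Answer: yes

Derivation:
Drop 1: L rot3 at col 5 lands with bottom-row=0; cleared 0 line(s) (total 0); column heights now [0 0 0 0 0 3 3], max=3
Drop 2: Z rot0 at col 3 lands with bottom-row=3; cleared 0 line(s) (total 0); column heights now [0 0 0 5 5 4 3], max=5
Drop 3: L rot0 at col 0 lands with bottom-row=0; cleared 0 line(s) (total 0); column heights now [1 1 2 5 5 4 3], max=5
Test piece I rot2 at col 2 (width 4): heights before test = [1 1 2 5 5 4 3]; fits = True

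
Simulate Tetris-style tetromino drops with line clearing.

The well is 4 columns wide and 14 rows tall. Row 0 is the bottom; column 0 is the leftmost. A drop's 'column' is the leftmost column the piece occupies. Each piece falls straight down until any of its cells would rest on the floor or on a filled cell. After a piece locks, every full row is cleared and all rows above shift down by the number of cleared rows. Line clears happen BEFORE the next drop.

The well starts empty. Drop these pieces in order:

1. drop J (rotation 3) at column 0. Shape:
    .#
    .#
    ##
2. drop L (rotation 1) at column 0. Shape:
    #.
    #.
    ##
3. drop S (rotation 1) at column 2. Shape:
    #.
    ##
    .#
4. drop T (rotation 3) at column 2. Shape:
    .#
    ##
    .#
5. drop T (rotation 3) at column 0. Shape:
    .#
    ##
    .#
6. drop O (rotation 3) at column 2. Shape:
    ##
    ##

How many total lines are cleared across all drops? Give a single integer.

Answer: 3

Derivation:
Drop 1: J rot3 at col 0 lands with bottom-row=0; cleared 0 line(s) (total 0); column heights now [1 3 0 0], max=3
Drop 2: L rot1 at col 0 lands with bottom-row=3; cleared 0 line(s) (total 0); column heights now [6 4 0 0], max=6
Drop 3: S rot1 at col 2 lands with bottom-row=0; cleared 0 line(s) (total 0); column heights now [6 4 3 2], max=6
Drop 4: T rot3 at col 2 lands with bottom-row=2; cleared 1 line(s) (total 1); column heights now [5 3 3 4], max=5
Drop 5: T rot3 at col 0 lands with bottom-row=4; cleared 0 line(s) (total 1); column heights now [6 7 3 4], max=7
Drop 6: O rot3 at col 2 lands with bottom-row=4; cleared 2 line(s) (total 3); column heights now [4 5 3 4], max=5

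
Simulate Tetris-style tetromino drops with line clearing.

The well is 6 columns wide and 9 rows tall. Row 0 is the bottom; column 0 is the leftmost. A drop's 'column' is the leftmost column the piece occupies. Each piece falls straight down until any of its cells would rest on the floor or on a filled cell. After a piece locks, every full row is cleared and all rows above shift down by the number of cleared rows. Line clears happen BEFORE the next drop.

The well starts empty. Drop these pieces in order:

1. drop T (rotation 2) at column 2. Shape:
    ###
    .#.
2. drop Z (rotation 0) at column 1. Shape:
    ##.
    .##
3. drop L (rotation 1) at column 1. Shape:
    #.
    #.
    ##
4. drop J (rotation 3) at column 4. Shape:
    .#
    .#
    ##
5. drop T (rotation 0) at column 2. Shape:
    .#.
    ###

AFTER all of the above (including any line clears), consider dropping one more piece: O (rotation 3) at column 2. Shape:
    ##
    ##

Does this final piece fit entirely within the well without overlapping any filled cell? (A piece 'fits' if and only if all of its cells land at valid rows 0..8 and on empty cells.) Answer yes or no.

Answer: yes

Derivation:
Drop 1: T rot2 at col 2 lands with bottom-row=0; cleared 0 line(s) (total 0); column heights now [0 0 2 2 2 0], max=2
Drop 2: Z rot0 at col 1 lands with bottom-row=2; cleared 0 line(s) (total 0); column heights now [0 4 4 3 2 0], max=4
Drop 3: L rot1 at col 1 lands with bottom-row=4; cleared 0 line(s) (total 0); column heights now [0 7 5 3 2 0], max=7
Drop 4: J rot3 at col 4 lands with bottom-row=2; cleared 0 line(s) (total 0); column heights now [0 7 5 3 3 5], max=7
Drop 5: T rot0 at col 2 lands with bottom-row=5; cleared 0 line(s) (total 0); column heights now [0 7 6 7 6 5], max=7
Test piece O rot3 at col 2 (width 2): heights before test = [0 7 6 7 6 5]; fits = True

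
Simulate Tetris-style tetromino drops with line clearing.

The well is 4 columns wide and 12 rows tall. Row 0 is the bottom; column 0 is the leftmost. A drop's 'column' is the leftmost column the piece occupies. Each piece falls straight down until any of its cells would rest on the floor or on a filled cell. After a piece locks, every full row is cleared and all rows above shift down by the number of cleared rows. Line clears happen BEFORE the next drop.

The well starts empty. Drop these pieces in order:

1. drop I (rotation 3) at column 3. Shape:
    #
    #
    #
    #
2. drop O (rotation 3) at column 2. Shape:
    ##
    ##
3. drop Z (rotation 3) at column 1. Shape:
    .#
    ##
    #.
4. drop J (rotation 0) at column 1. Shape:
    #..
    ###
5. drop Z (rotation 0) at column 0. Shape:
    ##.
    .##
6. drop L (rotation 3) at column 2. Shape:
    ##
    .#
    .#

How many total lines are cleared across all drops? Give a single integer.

Drop 1: I rot3 at col 3 lands with bottom-row=0; cleared 0 line(s) (total 0); column heights now [0 0 0 4], max=4
Drop 2: O rot3 at col 2 lands with bottom-row=4; cleared 0 line(s) (total 0); column heights now [0 0 6 6], max=6
Drop 3: Z rot3 at col 1 lands with bottom-row=5; cleared 0 line(s) (total 0); column heights now [0 7 8 6], max=8
Drop 4: J rot0 at col 1 lands with bottom-row=8; cleared 0 line(s) (total 0); column heights now [0 10 9 9], max=10
Drop 5: Z rot0 at col 0 lands with bottom-row=10; cleared 0 line(s) (total 0); column heights now [12 12 11 9], max=12
Drop 6: L rot3 at col 2 lands with bottom-row=9; cleared 1 line(s) (total 1); column heights now [0 11 11 11], max=11

Answer: 1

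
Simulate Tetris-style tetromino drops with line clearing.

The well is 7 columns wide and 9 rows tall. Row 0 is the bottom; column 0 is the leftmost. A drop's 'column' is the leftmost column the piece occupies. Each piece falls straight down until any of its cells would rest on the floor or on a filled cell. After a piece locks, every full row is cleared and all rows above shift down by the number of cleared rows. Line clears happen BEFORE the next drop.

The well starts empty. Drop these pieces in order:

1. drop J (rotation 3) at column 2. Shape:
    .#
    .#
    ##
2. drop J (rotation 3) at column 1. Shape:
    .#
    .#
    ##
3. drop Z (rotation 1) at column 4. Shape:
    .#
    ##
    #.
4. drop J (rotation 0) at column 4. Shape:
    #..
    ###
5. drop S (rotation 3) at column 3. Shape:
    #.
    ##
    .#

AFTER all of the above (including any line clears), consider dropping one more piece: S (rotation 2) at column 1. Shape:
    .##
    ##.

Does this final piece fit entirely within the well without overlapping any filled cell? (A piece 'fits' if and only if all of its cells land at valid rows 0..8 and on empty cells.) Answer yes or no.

Answer: yes

Derivation:
Drop 1: J rot3 at col 2 lands with bottom-row=0; cleared 0 line(s) (total 0); column heights now [0 0 1 3 0 0 0], max=3
Drop 2: J rot3 at col 1 lands with bottom-row=1; cleared 0 line(s) (total 0); column heights now [0 2 4 3 0 0 0], max=4
Drop 3: Z rot1 at col 4 lands with bottom-row=0; cleared 0 line(s) (total 0); column heights now [0 2 4 3 2 3 0], max=4
Drop 4: J rot0 at col 4 lands with bottom-row=3; cleared 0 line(s) (total 0); column heights now [0 2 4 3 5 4 4], max=5
Drop 5: S rot3 at col 3 lands with bottom-row=5; cleared 0 line(s) (total 0); column heights now [0 2 4 8 7 4 4], max=8
Test piece S rot2 at col 1 (width 3): heights before test = [0 2 4 8 7 4 4]; fits = True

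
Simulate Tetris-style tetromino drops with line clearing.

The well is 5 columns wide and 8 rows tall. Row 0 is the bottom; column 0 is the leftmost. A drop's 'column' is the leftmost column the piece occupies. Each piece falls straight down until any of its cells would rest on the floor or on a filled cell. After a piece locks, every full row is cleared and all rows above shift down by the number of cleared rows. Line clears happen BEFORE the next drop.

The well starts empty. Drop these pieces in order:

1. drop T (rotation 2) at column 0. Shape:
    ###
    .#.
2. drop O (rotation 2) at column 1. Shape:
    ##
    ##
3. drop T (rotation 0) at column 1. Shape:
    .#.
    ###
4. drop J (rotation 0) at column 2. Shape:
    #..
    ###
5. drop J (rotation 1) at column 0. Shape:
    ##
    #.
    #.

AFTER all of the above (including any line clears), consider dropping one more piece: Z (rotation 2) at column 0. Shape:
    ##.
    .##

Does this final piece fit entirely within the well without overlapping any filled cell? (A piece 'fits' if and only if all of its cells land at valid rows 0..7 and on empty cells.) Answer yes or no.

Answer: no

Derivation:
Drop 1: T rot2 at col 0 lands with bottom-row=0; cleared 0 line(s) (total 0); column heights now [2 2 2 0 0], max=2
Drop 2: O rot2 at col 1 lands with bottom-row=2; cleared 0 line(s) (total 0); column heights now [2 4 4 0 0], max=4
Drop 3: T rot0 at col 1 lands with bottom-row=4; cleared 0 line(s) (total 0); column heights now [2 5 6 5 0], max=6
Drop 4: J rot0 at col 2 lands with bottom-row=6; cleared 0 line(s) (total 0); column heights now [2 5 8 7 7], max=8
Drop 5: J rot1 at col 0 lands with bottom-row=3; cleared 0 line(s) (total 0); column heights now [6 6 8 7 7], max=8
Test piece Z rot2 at col 0 (width 3): heights before test = [6 6 8 7 7]; fits = False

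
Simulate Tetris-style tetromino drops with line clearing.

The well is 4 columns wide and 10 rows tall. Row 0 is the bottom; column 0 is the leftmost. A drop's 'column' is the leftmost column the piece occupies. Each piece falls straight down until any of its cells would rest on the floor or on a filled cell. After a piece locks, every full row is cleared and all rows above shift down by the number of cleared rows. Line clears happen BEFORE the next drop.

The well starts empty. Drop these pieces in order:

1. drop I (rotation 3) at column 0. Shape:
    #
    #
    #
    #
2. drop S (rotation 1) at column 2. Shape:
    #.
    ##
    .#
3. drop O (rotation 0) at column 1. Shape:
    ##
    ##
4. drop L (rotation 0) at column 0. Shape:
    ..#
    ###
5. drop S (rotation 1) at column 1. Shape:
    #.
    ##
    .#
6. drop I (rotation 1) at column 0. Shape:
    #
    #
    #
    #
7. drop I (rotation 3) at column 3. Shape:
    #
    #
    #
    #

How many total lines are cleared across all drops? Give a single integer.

Drop 1: I rot3 at col 0 lands with bottom-row=0; cleared 0 line(s) (total 0); column heights now [4 0 0 0], max=4
Drop 2: S rot1 at col 2 lands with bottom-row=0; cleared 0 line(s) (total 0); column heights now [4 0 3 2], max=4
Drop 3: O rot0 at col 1 lands with bottom-row=3; cleared 0 line(s) (total 0); column heights now [4 5 5 2], max=5
Drop 4: L rot0 at col 0 lands with bottom-row=5; cleared 0 line(s) (total 0); column heights now [6 6 7 2], max=7
Drop 5: S rot1 at col 1 lands with bottom-row=7; cleared 0 line(s) (total 0); column heights now [6 10 9 2], max=10
Drop 6: I rot1 at col 0 lands with bottom-row=6; cleared 0 line(s) (total 0); column heights now [10 10 9 2], max=10
Drop 7: I rot3 at col 3 lands with bottom-row=2; cleared 2 line(s) (total 2); column heights now [8 8 7 4], max=8

Answer: 2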